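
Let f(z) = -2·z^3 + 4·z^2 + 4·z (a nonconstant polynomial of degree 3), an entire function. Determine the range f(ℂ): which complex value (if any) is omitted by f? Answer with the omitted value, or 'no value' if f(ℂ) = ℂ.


Little Picard bounds the complement of f(ℂ) to at most one point.
For every w ∈ ℂ, the equation p(z) − w = 0 is a nonconstant polynomial in z and hence has at least one root by the fundamental theorem of algebra. So p is surjective onto ℂ, omitting no value.

Omitted value: no value.


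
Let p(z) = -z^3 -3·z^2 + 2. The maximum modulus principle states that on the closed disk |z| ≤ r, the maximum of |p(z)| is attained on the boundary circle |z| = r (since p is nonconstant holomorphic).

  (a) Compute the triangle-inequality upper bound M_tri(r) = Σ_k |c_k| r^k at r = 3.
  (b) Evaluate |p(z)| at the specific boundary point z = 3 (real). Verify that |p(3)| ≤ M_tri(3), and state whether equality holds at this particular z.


Coefficients: c_0 = 2, c_1 = 0, c_2 = -3, c_3 = -1. Radius r = 3.
Part (a). Triangle bound: M_tri(r) = Σ_k |c_k| r^k
  = |2|·3^0 + |0|·3^1 + |-3|·3^2 + |-1|·3^3
  = 2 + 0 + 27 + 27 = 56.
This bounds M(r) := max_{|z|=r} |p(z)| from above; equality holds iff all terms c_k z^k can be made to align in phase at a single z on |z|=r.
Part (b). At z = 3 (real, on the circle |z| = r):
  p(3) = (2)·3^0 + (0)·3^1 + (-3)·3^2 + (-1)·3^3 = -52.
  |p(3)| = 52.
Check: |p(3)| = 52 ≤ 56 = M_tri(3). ✓ Equality does not hold at z = 3 (the coefficients have mixed signs, so the terms do not all align in phase there).

M_tri(3) = 56; |p(3)| = 52; equality at z=3: no.


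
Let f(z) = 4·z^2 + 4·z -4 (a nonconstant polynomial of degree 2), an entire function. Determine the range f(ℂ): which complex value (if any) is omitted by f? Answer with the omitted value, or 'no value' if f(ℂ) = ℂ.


Little Picard bounds the complement of f(ℂ) to at most one point.
For every w ∈ ℂ, the equation p(z) − w = 0 is a nonconstant polynomial in z and hence has at least one root by the fundamental theorem of algebra. So p is surjective onto ℂ, omitting no value.

Omitted value: no value.


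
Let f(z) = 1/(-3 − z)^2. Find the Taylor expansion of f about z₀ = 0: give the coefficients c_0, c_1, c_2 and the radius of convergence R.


Let w = z − z₀, so z = z₀ + w.
Then -3 − z = -3 − (z₀ + w) = (-3 − z₀) − w = -3 − w.
f(z) = 1/(-3 − w)^2 = (1/(-3)^2) · (1 − w/(-3))^{−2}.
By the binomial series (1−u)^{−2} = Σ_{n≥0} C(n+1, 1) u^n for |u|<1, with u = w/(-3):
  c_n = C(n+1, 1) / (-3)^(n+2).
  c_0 = 1/(-3)^2 = 1/9.
  c_1 = 2/(-3)^3 = -2/27.
  c_2 = 3/(-3)^4 = 1/27.
The series is valid for |w/d| < 1, i.e. |z − z₀| < |d|.
Radius of convergence: R = |-3 − z₀| = |-3| = 3 (distance from z₀ to the singularity z = -3).

c_0 = 1/9, c_1 = -2/27, c_2 = 1/27; R = 3.


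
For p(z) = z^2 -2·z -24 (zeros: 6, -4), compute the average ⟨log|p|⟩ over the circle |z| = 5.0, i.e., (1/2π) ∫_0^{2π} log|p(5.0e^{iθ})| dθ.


Zeros: -4, 6; r = 5.0.
Inside |z| < r: -4. Outside (|z| ≥ r): 6.
p(0) = -24, so log|p(0)| = log(24) = 3.1781.
Apply Jensen: I(r) = log|p(0)| + Σ_k log(r/|z_k|), summed over zeros inside |z| < r.
  log(r/|z_k|) for z_k = -4: log(5.0/4) = 0.2231
  Outside zeros (6) contribute nothing to the Jensen sum.
Sum over inside zeros: 0.2231.
I(r) = log|p(0)| + (inside sum) = 3.1781 + 0.2231 = 3.4012.
Note: since some zeros are outside |z| ≤ r, the simplified n·log(r) form does NOT apply — only the inside zeros contribute.

I(r) ≈ 3.4012.


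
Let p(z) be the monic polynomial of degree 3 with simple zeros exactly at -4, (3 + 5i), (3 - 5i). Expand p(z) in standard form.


The polynomial is p(z) = ∏_{α ∈ S} (z − α), where S = {-4, (3 + 5i), (3 - 5i)}.
Expanding the product yields: p(z) = z^3 -2·z^2 + 10·z + 136.
Note conjugate pairs combine to real quadratics: (z − (3+5i))(z − (3−5i)) = z² − 6z + 34.
The resulting polynomial has degree 3 and real coefficients as required.

p(z) = z^3 -2·z^2 + 10·z + 136.


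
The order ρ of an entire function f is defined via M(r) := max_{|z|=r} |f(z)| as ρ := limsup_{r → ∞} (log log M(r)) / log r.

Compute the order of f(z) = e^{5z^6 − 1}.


|e^{5z^6 − 1}| = e^{Re(5·z^6) + -1} ≤ e^{5|z|^6 + -1} = e^{5r^6 + -1} on |z| = r, so ρ ≤ 6. Choosing z on |z|=r so that 5·z^6 is real positive (always possible by picking arg z appropriately) gives |f(z)| = e^{5r^6 + -1}, matching the bound. The additive constant -1 does not affect log log M(r) ~ 6·log r. Hence ρ = 6.
Therefore ρ = 6.

Order ρ = 6.


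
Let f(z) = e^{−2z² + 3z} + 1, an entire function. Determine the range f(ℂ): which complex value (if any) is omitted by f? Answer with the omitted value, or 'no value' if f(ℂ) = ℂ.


Little Picard bounds the complement of f(ℂ) to at most one point.
The exponent g(z) = −2z² + 3z is a nonconstant polynomial, hence surjective onto ℂ. So e^{g(z)} takes every value in {e^w : w ∈ ℂ} = ℂ ∖ {0}. Adding 1 shifts the range to ℂ ∖ {1}. f omits exactly 1.

Omitted value: 1.


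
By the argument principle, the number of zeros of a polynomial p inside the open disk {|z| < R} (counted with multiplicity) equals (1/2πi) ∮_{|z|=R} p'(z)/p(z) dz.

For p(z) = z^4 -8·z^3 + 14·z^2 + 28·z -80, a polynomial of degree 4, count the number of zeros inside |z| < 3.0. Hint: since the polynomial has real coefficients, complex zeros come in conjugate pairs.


The zeros of p are: (3 + 1i), (3 - 1i), 4, -2.
Their magnitudes are: 3.162, 3.162, 4, 2.
Zeros with |z| < R = 3.0: -2.
Count = 1.
By the argument principle, (1/2πi) ∮_{|z|=R} p'(z)/p(z) dz equals exactly this count.

Number of zeros inside |z| < 3.0: 1.


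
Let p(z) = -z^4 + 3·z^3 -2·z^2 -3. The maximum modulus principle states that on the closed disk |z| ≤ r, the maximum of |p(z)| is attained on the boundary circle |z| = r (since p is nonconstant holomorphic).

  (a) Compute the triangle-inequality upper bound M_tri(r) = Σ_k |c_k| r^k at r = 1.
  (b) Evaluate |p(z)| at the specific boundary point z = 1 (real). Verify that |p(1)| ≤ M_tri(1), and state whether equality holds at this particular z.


Coefficients: c_0 = -3, c_1 = 0, c_2 = -2, c_3 = 3, c_4 = -1. Radius r = 1.
Part (a). Triangle bound: M_tri(r) = Σ_k |c_k| r^k
  = |-3|·1^0 + |0|·1^1 + |-2|·1^2 + |3|·1^3 + |-1|·1^4
  = 3 + 0 + 2 + 3 + 1 = 9.
This bounds M(r) := max_{|z|=r} |p(z)| from above; equality holds iff all terms c_k z^k can be made to align in phase at a single z on |z|=r.
Part (b). At z = 1 (real, on the circle |z| = r):
  p(1) = (-3)·1^0 + (0)·1^1 + (-2)·1^2 + (3)·1^3 + (-1)·1^4 = -3.
  |p(1)| = 3.
Check: |p(1)| = 3 ≤ 9 = M_tri(1). ✓ Equality does not hold at z = 1 (the coefficients have mixed signs, so the terms do not all align in phase there).

M_tri(1) = 9; |p(1)| = 3; equality at z=1: no.


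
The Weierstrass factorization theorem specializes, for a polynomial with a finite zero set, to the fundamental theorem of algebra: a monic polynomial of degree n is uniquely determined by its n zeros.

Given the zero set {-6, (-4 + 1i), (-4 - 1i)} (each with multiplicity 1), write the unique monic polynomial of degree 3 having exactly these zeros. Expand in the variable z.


The polynomial is p(z) = ∏_{α ∈ S} (z − α), where S = {-6, (-4 + 1i), (-4 - 1i)}.
Expanding the product yields: p(z) = z^3 + 14·z^2 + 65·z + 102.
Note conjugate pairs combine to real quadratics: (z − (-4+1i))(z − (-4−1i)) = z² + 8z + 17.
The resulting polynomial has degree 3 and real coefficients as required.

p(z) = z^3 + 14·z^2 + 65·z + 102.


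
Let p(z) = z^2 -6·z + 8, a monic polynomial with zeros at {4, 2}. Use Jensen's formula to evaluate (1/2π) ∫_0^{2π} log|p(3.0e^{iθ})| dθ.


Zeros: 2, 4; r = 3.0.
Inside |z| < r: 2. Outside (|z| ≥ r): 4.
p(0) = 8, so log|p(0)| = log(8) = 2.0794.
Apply Jensen: I(r) = log|p(0)| + Σ_k log(r/|z_k|), summed over zeros inside |z| < r.
  log(r/|z_k|) for z_k = 2: log(3.0/2) = 0.4055
  Outside zeros (4) contribute nothing to the Jensen sum.
Sum over inside zeros: 0.4055.
I(r) = log|p(0)| + (inside sum) = 2.0794 + 0.4055 = 2.4849.
Note: since some zeros are outside |z| ≤ r, the simplified n·log(r) form does NOT apply — only the inside zeros contribute.

I(r) ≈ 2.4849.


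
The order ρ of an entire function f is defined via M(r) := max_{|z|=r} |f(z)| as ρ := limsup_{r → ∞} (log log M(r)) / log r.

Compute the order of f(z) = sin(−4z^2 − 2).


Write sin(w) = (e^{iw} ± e^{−iw})/(2 or 2i), so |sin(w)| ≤ e^{|w|}. With w = −4z^2 − 2, |w| ≤ 4r^2 + 2 on |z|=r, giving M(r) ≤ e^{4r^2 + 2} and ρ ≤ 2. For the lower bound, choose z on |z|=r with -4z^2 purely imaginary of modulus 4r^2; then |sin(−4z^2 − 2)| grows like e^{4r^2}/2, so ρ ≥ 2. Hence ρ = 2.
Therefore ρ = 2.

Order ρ = 2.


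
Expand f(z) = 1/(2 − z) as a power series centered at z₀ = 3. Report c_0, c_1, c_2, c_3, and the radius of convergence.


Let w = z − z₀, so z = z₀ + w.
Then 2 − z = 2 − (z₀ + w) = (2 − z₀) − w = -1 − w.
f(z) = 1/(-1 − w) = (1/(-1)) · 1/(1 − w/(-1)) = Σ_{n≥0} w^n / (-1)^(n+1).
So c_n = 1/(-1)^(n+1):
  c_0 = 1/(-1)^1 = -1.
  c_1 = 1/(-1)^2 = 1.
  c_2 = 1/(-1)^3 = -1.
  c_3 = 1/(-1)^4 = 1.
The series is valid for |w/d| < 1, i.e. |z − z₀| < |d|.
Radius of convergence: R = |2 − z₀| = |-1| = 1 (distance from z₀ to the singularity z = 2).

c_0 = -1, c_1 = 1, c_2 = -1, c_3 = 1; R = 1.


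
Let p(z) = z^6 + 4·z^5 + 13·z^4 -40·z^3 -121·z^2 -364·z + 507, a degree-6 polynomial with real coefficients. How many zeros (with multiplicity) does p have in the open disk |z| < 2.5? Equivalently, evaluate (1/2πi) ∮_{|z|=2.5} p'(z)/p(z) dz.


The zeros of p are: 3, (-2 + 3i), (-2 - 3i), (-2 + 3i), (-2 - 3i), 1.
Their magnitudes are: 3, 3.606, 3.606, 3.606, 3.606, 1.
Zeros with |z| < R = 2.5: 1.
Count = 1.
By the argument principle, (1/2πi) ∮_{|z|=R} p'(z)/p(z) dz equals exactly this count.

Number of zeros inside |z| < 2.5: 1.


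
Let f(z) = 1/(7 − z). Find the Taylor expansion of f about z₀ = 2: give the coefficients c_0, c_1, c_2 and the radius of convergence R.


Let w = z − z₀, so z = z₀ + w.
Then 7 − z = 7 − (z₀ + w) = (7 − z₀) − w = 5 − w.
f(z) = 1/(5 − w) = (1/(5)) · 1/(1 − w/(5)) = Σ_{n≥0} w^n / (5)^(n+1).
So c_n = 1/(5)^(n+1):
  c_0 = 1/(5)^1 = 1/5.
  c_1 = 1/(5)^2 = 1/25.
  c_2 = 1/(5)^3 = 1/125.
The series is valid for |w/d| < 1, i.e. |z − z₀| < |d|.
Radius of convergence: R = |7 − z₀| = |5| = 5 (distance from z₀ to the singularity z = 7).

c_0 = 1/5, c_1 = 1/25, c_2 = 1/125; R = 5.


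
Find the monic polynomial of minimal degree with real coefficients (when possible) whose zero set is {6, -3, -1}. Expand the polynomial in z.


The polynomial is p(z) = ∏_{α ∈ S} (z − α), where S = {6, -3, -1}.
Expanding the product yields: p(z) = z^3 -2·z^2 -21·z -18.
The resulting polynomial has degree 3 and real coefficients as required.

p(z) = z^3 -2·z^2 -21·z -18.


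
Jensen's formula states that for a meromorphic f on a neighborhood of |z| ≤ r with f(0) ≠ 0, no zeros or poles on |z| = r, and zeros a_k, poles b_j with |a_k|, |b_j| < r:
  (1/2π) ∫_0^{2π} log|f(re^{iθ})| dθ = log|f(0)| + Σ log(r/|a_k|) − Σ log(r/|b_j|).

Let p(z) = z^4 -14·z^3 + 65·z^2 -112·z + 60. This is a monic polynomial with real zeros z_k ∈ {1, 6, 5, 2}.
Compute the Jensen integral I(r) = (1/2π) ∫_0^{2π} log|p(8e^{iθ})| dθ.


Zeros: 1, 2, 5, 6; r = 8.
Inside |z| < r: 1, 2, 5, 6. Outside (|z| ≥ r): ∅.
p(0) = 60, so log|p(0)| = log(60) = 4.0943.
Apply Jensen: I(r) = log|p(0)| + Σ_k log(r/|z_k|), summed over zeros inside |z| < r.
  log(r/|z_k|) for z_k = 1: log(8/1) = 2.0794
  log(r/|z_k|) for z_k = 6: log(8/6) = 0.2877
  log(r/|z_k|) for z_k = 5: log(8/5) = 0.4700
  log(r/|z_k|) for z_k = 2: log(8/2) = 1.3863
Sum over inside zeros: 4.2234.
I(r) = log|p(0)| + (inside sum) = 4.0943 + 4.2234 = 8.3178.
Closed form (all zeros inside, monic): I(r) = n·log(r) = 4·log(8) = 8.3178. ✓

I(r) ≈ 8.3178.


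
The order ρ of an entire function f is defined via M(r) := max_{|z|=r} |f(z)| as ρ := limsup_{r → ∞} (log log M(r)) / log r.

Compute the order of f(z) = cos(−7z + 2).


cos(w) is a linear combination of e^{iw} and e^{−iw} (or e^w, e^{−w} in the hyperbolic case), so |cos(w)| ≤ e^{|w|}. With w = −7z + 2, |w| ≤ 7|z| + 2 = 7r + 2 on |z| = r, giving M(r) ≤ e^{7r + 2}, so ρ ≤ 1. On a suitable ray (z = it for sin/cos; z = t for sinh/cosh, t real → ∞), |cos(−7z + 2)| grows like e^{7|t|}/2, so ρ ≥ 1. Hence ρ = 1.
Therefore ρ = 1.

Order ρ = 1.


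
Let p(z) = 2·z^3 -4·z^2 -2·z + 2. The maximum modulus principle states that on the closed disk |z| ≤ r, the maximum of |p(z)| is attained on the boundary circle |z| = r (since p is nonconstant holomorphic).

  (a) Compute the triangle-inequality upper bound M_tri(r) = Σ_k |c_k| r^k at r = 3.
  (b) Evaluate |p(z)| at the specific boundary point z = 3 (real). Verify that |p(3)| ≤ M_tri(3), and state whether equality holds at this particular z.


Coefficients: c_0 = 2, c_1 = -2, c_2 = -4, c_3 = 2. Radius r = 3.
Part (a). Triangle bound: M_tri(r) = Σ_k |c_k| r^k
  = |2|·3^0 + |-2|·3^1 + |-4|·3^2 + |2|·3^3
  = 2 + 6 + 36 + 54 = 98.
This bounds M(r) := max_{|z|=r} |p(z)| from above; equality holds iff all terms c_k z^k can be made to align in phase at a single z on |z|=r.
Part (b). At z = 3 (real, on the circle |z| = r):
  p(3) = (2)·3^0 + (-2)·3^1 + (-4)·3^2 + (2)·3^3 = 14.
  |p(3)| = 14.
Check: |p(3)| = 14 ≤ 98 = M_tri(3). ✓ Equality does not hold at z = 3 (the coefficients have mixed signs, so the terms do not all align in phase there).

M_tri(3) = 98; |p(3)| = 14; equality at z=3: no.


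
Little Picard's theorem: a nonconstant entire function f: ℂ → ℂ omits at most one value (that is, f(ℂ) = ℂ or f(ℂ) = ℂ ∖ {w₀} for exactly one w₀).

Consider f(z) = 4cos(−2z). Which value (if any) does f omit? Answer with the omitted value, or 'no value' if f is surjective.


Little Picard bounds the complement of f(ℂ) to at most one point.
cos is entire and surjective onto ℂ: for every w ∈ ℂ, cos(ζ) = w has a solution ζ ∈ ℂ (e.g., via the complex inverse arccos). With ζ = −2z this gives z = ζ/(-2). Then 4·cos(−2z) takes every value in 4·ℂ = ℂ, and adding 0 is a bijection of ℂ. So f is surjective and omits no value. (Note: only on the real line is cos bounded by [−1, 1].)

Omitted value: no value.


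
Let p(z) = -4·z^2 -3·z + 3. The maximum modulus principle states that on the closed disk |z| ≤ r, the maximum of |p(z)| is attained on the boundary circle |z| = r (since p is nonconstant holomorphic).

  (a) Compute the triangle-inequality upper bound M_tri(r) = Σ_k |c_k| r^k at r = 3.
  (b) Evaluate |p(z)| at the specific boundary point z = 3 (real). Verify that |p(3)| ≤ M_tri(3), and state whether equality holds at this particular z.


Coefficients: c_0 = 3, c_1 = -3, c_2 = -4. Radius r = 3.
Part (a). Triangle bound: M_tri(r) = Σ_k |c_k| r^k
  = |3|·3^0 + |-3|·3^1 + |-4|·3^2
  = 3 + 9 + 36 = 48.
This bounds M(r) := max_{|z|=r} |p(z)| from above; equality holds iff all terms c_k z^k can be made to align in phase at a single z on |z|=r.
Part (b). At z = 3 (real, on the circle |z| = r):
  p(3) = (3)·3^0 + (-3)·3^1 + (-4)·3^2 = -42.
  |p(3)| = 42.
Check: |p(3)| = 42 ≤ 48 = M_tri(3). ✓ Equality does not hold at z = 3 (the coefficients have mixed signs, so the terms do not all align in phase there).

M_tri(3) = 48; |p(3)| = 42; equality at z=3: no.


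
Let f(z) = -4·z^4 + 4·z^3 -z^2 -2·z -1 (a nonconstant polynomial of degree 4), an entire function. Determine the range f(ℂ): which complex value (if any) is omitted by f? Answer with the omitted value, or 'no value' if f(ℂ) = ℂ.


Little Picard bounds the complement of f(ℂ) to at most one point.
For every w ∈ ℂ, the equation p(z) − w = 0 is a nonconstant polynomial in z and hence has at least one root by the fundamental theorem of algebra. So p is surjective onto ℂ, omitting no value.

Omitted value: no value.


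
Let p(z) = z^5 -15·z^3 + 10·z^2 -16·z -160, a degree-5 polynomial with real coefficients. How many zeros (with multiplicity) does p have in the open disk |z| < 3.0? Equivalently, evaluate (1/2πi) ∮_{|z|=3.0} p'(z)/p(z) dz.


The zeros of p are: -2, -4, (1 + 2i), (1 - 2i), 4.
Their magnitudes are: 2, 4, 2.236, 2.236, 4.
Zeros with |z| < R = 3.0: -2, (1 + 2i), (1 - 2i).
Count = 3.
By the argument principle, (1/2πi) ∮_{|z|=R} p'(z)/p(z) dz equals exactly this count.

Number of zeros inside |z| < 3.0: 3.


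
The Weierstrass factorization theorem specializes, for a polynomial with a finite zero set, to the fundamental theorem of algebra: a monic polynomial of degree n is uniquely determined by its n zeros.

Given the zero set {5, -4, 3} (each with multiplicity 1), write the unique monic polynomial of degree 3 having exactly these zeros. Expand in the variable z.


The polynomial is p(z) = ∏_{α ∈ S} (z − α), where S = {5, -4, 3}.
Expanding the product yields: p(z) = z^3 -4·z^2 -17·z + 60.
The resulting polynomial has degree 3 and real coefficients as required.

p(z) = z^3 -4·z^2 -17·z + 60.


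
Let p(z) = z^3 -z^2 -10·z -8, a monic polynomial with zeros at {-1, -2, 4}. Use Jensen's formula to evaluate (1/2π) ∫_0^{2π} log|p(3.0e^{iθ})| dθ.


Zeros: -2, -1, 4; r = 3.0.
Inside |z| < r: -2, -1. Outside (|z| ≥ r): 4.
p(0) = -8, so log|p(0)| = log(8) = 2.0794.
Apply Jensen: I(r) = log|p(0)| + Σ_k log(r/|z_k|), summed over zeros inside |z| < r.
  log(r/|z_k|) for z_k = -1: log(3.0/1) = 1.0986
  log(r/|z_k|) for z_k = -2: log(3.0/2) = 0.4055
  Outside zeros (4) contribute nothing to the Jensen sum.
Sum over inside zeros: 1.5041.
I(r) = log|p(0)| + (inside sum) = 2.0794 + 1.5041 = 3.5835.
Note: since some zeros are outside |z| ≤ r, the simplified n·log(r) form does NOT apply — only the inside zeros contribute.

I(r) ≈ 3.5835.


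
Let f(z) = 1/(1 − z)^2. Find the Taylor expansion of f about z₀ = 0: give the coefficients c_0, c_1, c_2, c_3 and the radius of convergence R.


Let w = z − z₀, so z = z₀ + w.
Then 1 − z = 1 − (z₀ + w) = (1 − z₀) − w = 1 − w.
f(z) = 1/(1 − w)^2 = (1/(1)^2) · (1 − w/(1))^{−2}.
By the binomial series (1−u)^{−2} = Σ_{n≥0} C(n+1, 1) u^n for |u|<1, with u = w/(1):
  c_n = C(n+1, 1) / (1)^(n+2).
  c_0 = 1/(1)^2 = 1.
  c_1 = 2/(1)^3 = 2.
  c_2 = 3/(1)^4 = 3.
  c_3 = 4/(1)^5 = 4.
The series is valid for |w/d| < 1, i.e. |z − z₀| < |d|.
Radius of convergence: R = |1 − z₀| = |1| = 1 (distance from z₀ to the singularity z = 1).

c_0 = 1, c_1 = 2, c_2 = 3, c_3 = 4; R = 1.


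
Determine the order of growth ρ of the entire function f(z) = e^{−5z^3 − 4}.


|e^{−5z^3 − 4}| = e^{Re(-5·z^3) + -4} ≤ e^{5|z|^3 + -4} = e^{5r^3 + -4} on |z| = r, so ρ ≤ 3. Choosing z on |z|=r so that -5·z^3 is real positive (always possible by picking arg z appropriately) gives |f(z)| = e^{5r^3 + -4}, matching the bound. The additive constant -4 does not affect log log M(r) ~ 3·log r. Hence ρ = 3.
Therefore ρ = 3.

Order ρ = 3.


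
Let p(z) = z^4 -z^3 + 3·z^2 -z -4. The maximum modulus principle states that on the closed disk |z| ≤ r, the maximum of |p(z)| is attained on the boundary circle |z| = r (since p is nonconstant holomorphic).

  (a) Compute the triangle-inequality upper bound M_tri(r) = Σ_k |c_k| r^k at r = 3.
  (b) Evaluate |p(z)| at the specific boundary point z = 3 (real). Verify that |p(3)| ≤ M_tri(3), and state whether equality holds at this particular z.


Coefficients: c_0 = -4, c_1 = -1, c_2 = 3, c_3 = -1, c_4 = 1. Radius r = 3.
Part (a). Triangle bound: M_tri(r) = Σ_k |c_k| r^k
  = |-4|·3^0 + |-1|·3^1 + |3|·3^2 + |-1|·3^3 + |1|·3^4
  = 4 + 3 + 27 + 27 + 81 = 142.
This bounds M(r) := max_{|z|=r} |p(z)| from above; equality holds iff all terms c_k z^k can be made to align in phase at a single z on |z|=r.
Part (b). At z = 3 (real, on the circle |z| = r):
  p(3) = (-4)·3^0 + (-1)·3^1 + (3)·3^2 + (-1)·3^3 + (1)·3^4 = 74.
  |p(3)| = 74.
Check: |p(3)| = 74 ≤ 142 = M_tri(3). ✓ Equality does not hold at z = 3 (the coefficients have mixed signs, so the terms do not all align in phase there).

M_tri(3) = 142; |p(3)| = 74; equality at z=3: no.


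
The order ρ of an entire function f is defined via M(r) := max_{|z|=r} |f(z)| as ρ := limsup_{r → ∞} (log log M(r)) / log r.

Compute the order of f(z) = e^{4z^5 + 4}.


|e^{4z^5 + 4}| = e^{Re(4·z^5) + 4} ≤ e^{4|z|^5 + 4} = e^{4r^5 + 4} on |z| = r, so ρ ≤ 5. Choosing z on |z|=r so that 4·z^5 is real positive (always possible by picking arg z appropriately) gives |f(z)| = e^{4r^5 + 4}, matching the bound. The additive constant 4 does not affect log log M(r) ~ 5·log r. Hence ρ = 5.
Therefore ρ = 5.

Order ρ = 5.


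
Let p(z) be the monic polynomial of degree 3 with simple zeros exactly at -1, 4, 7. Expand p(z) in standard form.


The polynomial is p(z) = ∏_{α ∈ S} (z − α), where S = {-1, 4, 7}.
Expanding the product yields: p(z) = z^3 -10·z^2 + 17·z + 28.
The resulting polynomial has degree 3 and real coefficients as required.

p(z) = z^3 -10·z^2 + 17·z + 28.


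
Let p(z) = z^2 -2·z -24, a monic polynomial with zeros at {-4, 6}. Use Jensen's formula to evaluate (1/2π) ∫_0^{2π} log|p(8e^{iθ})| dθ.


Zeros: -4, 6; r = 8.
Inside |z| < r: -4, 6. Outside (|z| ≥ r): ∅.
p(0) = -24, so log|p(0)| = log(24) = 3.1781.
Apply Jensen: I(r) = log|p(0)| + Σ_k log(r/|z_k|), summed over zeros inside |z| < r.
  log(r/|z_k|) for z_k = -4: log(8/4) = 0.6931
  log(r/|z_k|) for z_k = 6: log(8/6) = 0.2877
Sum over inside zeros: 0.9808.
I(r) = log|p(0)| + (inside sum) = 3.1781 + 0.9808 = 4.1589.
Closed form (all zeros inside, monic): I(r) = n·log(r) = 2·log(8) = 4.1589. ✓

I(r) ≈ 4.1589.


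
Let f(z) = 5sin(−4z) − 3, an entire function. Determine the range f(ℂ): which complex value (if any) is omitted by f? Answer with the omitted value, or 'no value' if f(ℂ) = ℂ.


Little Picard bounds the complement of f(ℂ) to at most one point.
sin is entire and surjective onto ℂ: for every w ∈ ℂ, sin(ζ) = w has a solution ζ ∈ ℂ (e.g., via the complex inverse arcsin). With ζ = −4z this gives z = ζ/(-4). Then 5·sin(−4z) takes every value in 5·ℂ = ℂ, and adding -3 is a bijection of ℂ. So f is surjective and omits no value. (Note: only on the real line is sin bounded by [−1, 1].)

Omitted value: no value.


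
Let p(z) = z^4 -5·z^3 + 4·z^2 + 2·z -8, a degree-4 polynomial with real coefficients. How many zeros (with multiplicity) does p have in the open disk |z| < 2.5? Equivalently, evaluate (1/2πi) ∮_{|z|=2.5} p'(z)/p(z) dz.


The zeros of p are: 4, -1, (1 + 1i), (1 - 1i).
Their magnitudes are: 4, 1, 1.414, 1.414.
Zeros with |z| < R = 2.5: -1, (1 + 1i), (1 - 1i).
Count = 3.
By the argument principle, (1/2πi) ∮_{|z|=R} p'(z)/p(z) dz equals exactly this count.

Number of zeros inside |z| < 2.5: 3.


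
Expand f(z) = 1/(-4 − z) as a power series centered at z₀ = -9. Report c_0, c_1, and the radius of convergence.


Let w = z − z₀, so z = z₀ + w.
Then -4 − z = -4 − (z₀ + w) = (-4 − z₀) − w = 5 − w.
f(z) = 1/(5 − w) = (1/(5)) · 1/(1 − w/(5)) = Σ_{n≥0} w^n / (5)^(n+1).
So c_n = 1/(5)^(n+1):
  c_0 = 1/(5)^1 = 1/5.
  c_1 = 1/(5)^2 = 1/25.
The series is valid for |w/d| < 1, i.e. |z − z₀| < |d|.
Radius of convergence: R = |-4 − z₀| = |5| = 5 (distance from z₀ to the singularity z = -4).

c_0 = 1/5, c_1 = 1/25; R = 5.


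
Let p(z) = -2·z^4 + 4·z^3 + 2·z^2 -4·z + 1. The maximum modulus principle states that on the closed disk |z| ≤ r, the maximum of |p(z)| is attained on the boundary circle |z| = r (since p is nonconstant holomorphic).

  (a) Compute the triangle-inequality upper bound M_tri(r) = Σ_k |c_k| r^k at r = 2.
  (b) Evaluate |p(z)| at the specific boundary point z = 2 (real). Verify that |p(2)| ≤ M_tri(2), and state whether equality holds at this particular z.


Coefficients: c_0 = 1, c_1 = -4, c_2 = 2, c_3 = 4, c_4 = -2. Radius r = 2.
Part (a). Triangle bound: M_tri(r) = Σ_k |c_k| r^k
  = |1|·2^0 + |-4|·2^1 + |2|·2^2 + |4|·2^3 + |-2|·2^4
  = 1 + 8 + 8 + 32 + 32 = 81.
This bounds M(r) := max_{|z|=r} |p(z)| from above; equality holds iff all terms c_k z^k can be made to align in phase at a single z on |z|=r.
Part (b). At z = 2 (real, on the circle |z| = r):
  p(2) = (1)·2^0 + (-4)·2^1 + (2)·2^2 + (4)·2^3 + (-2)·2^4 = 1.
  |p(2)| = 1.
Check: |p(2)| = 1 ≤ 81 = M_tri(2). ✓ Equality does not hold at z = 2 (the coefficients have mixed signs, so the terms do not all align in phase there).

M_tri(2) = 81; |p(2)| = 1; equality at z=2: no.


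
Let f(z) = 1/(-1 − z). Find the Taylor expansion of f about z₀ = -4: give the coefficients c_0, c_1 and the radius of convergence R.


Let w = z − z₀, so z = z₀ + w.
Then -1 − z = -1 − (z₀ + w) = (-1 − z₀) − w = 3 − w.
f(z) = 1/(3 − w) = (1/(3)) · 1/(1 − w/(3)) = Σ_{n≥0} w^n / (3)^(n+1).
So c_n = 1/(3)^(n+1):
  c_0 = 1/(3)^1 = 1/3.
  c_1 = 1/(3)^2 = 1/9.
The series is valid for |w/d| < 1, i.e. |z − z₀| < |d|.
Radius of convergence: R = |-1 − z₀| = |3| = 3 (distance from z₀ to the singularity z = -1).

c_0 = 1/3, c_1 = 1/9; R = 3.


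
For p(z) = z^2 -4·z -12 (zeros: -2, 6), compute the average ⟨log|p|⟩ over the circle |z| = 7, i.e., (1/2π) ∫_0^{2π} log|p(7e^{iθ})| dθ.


Zeros: -2, 6; r = 7.
Inside |z| < r: -2, 6. Outside (|z| ≥ r): ∅.
p(0) = -12, so log|p(0)| = log(12) = 2.4849.
Apply Jensen: I(r) = log|p(0)| + Σ_k log(r/|z_k|), summed over zeros inside |z| < r.
  log(r/|z_k|) for z_k = -2: log(7/2) = 1.2528
  log(r/|z_k|) for z_k = 6: log(7/6) = 0.1542
Sum over inside zeros: 1.4069.
I(r) = log|p(0)| + (inside sum) = 2.4849 + 1.4069 = 3.8918.
Closed form (all zeros inside, monic): I(r) = n·log(r) = 2·log(7) = 3.8918. ✓

I(r) ≈ 3.8918.


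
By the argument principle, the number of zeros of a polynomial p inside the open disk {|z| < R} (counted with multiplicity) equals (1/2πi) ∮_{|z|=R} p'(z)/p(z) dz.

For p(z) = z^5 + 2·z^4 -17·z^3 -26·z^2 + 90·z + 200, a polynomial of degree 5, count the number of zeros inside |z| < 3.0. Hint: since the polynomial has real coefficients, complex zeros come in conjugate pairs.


The zeros of p are: (3 + 1i), (3 - 1i), -4, (-2 + 1i), (-2 - 1i).
Their magnitudes are: 3.162, 3.162, 4, 2.236, 2.236.
Zeros with |z| < R = 3.0: (-2 + 1i), (-2 - 1i).
Count = 2.
By the argument principle, (1/2πi) ∮_{|z|=R} p'(z)/p(z) dz equals exactly this count.

Number of zeros inside |z| < 3.0: 2.


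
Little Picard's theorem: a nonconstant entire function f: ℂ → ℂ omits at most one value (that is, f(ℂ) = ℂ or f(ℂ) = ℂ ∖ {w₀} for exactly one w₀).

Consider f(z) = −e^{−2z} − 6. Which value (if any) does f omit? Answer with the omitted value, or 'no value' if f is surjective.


Little Picard bounds the complement of f(ℂ) to at most one point.
e^{−2z} is never zero on ℂ, so -1·e^{−2z} takes every value in ℂ ∖ {0}. Adding -6 shifts the range to ℂ ∖ {-6}. Thus f omits exactly the value -6.

Omitted value: -6.


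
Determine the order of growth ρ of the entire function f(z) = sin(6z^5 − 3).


Write sin(w) = (e^{iw} ± e^{−iw})/(2 or 2i), so |sin(w)| ≤ e^{|w|}. With w = 6z^5 − 3, |w| ≤ 6r^5 + 3 on |z|=r, giving M(r) ≤ e^{6r^5 + 3} and ρ ≤ 5. For the lower bound, choose z on |z|=r with 6z^5 purely imaginary of modulus 6r^5; then |sin(6z^5 − 3)| grows like e^{6r^5}/2, so ρ ≥ 5. Hence ρ = 5.
Therefore ρ = 5.

Order ρ = 5.


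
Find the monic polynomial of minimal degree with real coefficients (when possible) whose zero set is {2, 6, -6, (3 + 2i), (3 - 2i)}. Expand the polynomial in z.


The polynomial is p(z) = ∏_{α ∈ S} (z − α), where S = {2, 6, -6, (3 + 2i), (3 - 2i)}.
Expanding the product yields: p(z) = z^5 -8·z^4 -11·z^3 + 262·z^2 -900·z + 936.
Note conjugate pairs combine to real quadratics: (z − (3+2i))(z − (3−2i)) = z² − 6z + 13.
The resulting polynomial has degree 5 and real coefficients as required.

p(z) = z^5 -8·z^4 -11·z^3 + 262·z^2 -900·z + 936.


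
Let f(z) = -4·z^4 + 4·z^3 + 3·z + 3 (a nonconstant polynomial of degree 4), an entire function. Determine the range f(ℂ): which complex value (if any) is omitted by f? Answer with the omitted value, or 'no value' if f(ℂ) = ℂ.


Little Picard bounds the complement of f(ℂ) to at most one point.
For every w ∈ ℂ, the equation p(z) − w = 0 is a nonconstant polynomial in z and hence has at least one root by the fundamental theorem of algebra. So p is surjective onto ℂ, omitting no value.

Omitted value: no value.


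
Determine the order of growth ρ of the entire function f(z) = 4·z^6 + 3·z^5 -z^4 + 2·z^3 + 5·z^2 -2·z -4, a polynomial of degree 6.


|f(z)| ≤ Σ|c_k|·r^k = O(r^6) as r → ∞. Polynomial growth is O(e^{r^ε}) for every ε > 0 (since r^6/e^{r^ε} → 0), so ρ ≤ ε for all ε > 0, i.e. ρ = 0. Every nonconstant polynomial has order 0.
Therefore ρ = 0.

Order ρ = 0.


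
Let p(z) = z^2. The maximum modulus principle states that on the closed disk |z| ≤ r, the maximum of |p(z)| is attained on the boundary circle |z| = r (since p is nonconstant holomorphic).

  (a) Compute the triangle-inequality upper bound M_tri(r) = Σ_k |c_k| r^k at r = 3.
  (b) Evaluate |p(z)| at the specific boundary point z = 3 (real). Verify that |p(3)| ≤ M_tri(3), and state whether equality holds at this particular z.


Coefficients: c_0 = 0, c_1 = 0, c_2 = 1. Radius r = 3.
Part (a). Triangle bound: M_tri(r) = Σ_k |c_k| r^k
  = |0|·3^0 + |0|·3^1 + |1|·3^2
  = 0 + 0 + 9 = 9.
This bounds M(r) := max_{|z|=r} |p(z)| from above; equality holds iff all terms c_k z^k can be made to align in phase at a single z on |z|=r.
Part (b). At z = 3 (real, on the circle |z| = r):
  p(3) = (0)·3^0 + (0)·3^1 + (1)·3^2 = 9.
  |p(3)| = 9.
Since all nonzero coefficients share the same sign, |p(3)| = 9 = M_tri(3); the triangle bound is attained at z = 3, so in fact M(r) = 9.

M_tri(3) = 9; |p(3)| = 9; equality at z=3: yes.


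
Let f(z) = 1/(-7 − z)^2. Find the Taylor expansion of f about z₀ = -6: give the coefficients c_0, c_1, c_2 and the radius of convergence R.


Let w = z − z₀, so z = z₀ + w.
Then -7 − z = -7 − (z₀ + w) = (-7 − z₀) − w = -1 − w.
f(z) = 1/(-1 − w)^2 = (1/(-1)^2) · (1 − w/(-1))^{−2}.
By the binomial series (1−u)^{−2} = Σ_{n≥0} C(n+1, 1) u^n for |u|<1, with u = w/(-1):
  c_n = C(n+1, 1) / (-1)^(n+2).
  c_0 = 1/(-1)^2 = 1.
  c_1 = 2/(-1)^3 = -2.
  c_2 = 3/(-1)^4 = 3.
The series is valid for |w/d| < 1, i.e. |z − z₀| < |d|.
Radius of convergence: R = |-7 − z₀| = |-1| = 1 (distance from z₀ to the singularity z = -7).

c_0 = 1, c_1 = -2, c_2 = 3; R = 1.


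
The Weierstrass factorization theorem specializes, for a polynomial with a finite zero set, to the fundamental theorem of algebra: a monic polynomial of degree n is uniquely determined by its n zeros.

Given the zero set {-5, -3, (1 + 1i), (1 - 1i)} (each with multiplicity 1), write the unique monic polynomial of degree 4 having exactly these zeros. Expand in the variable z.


The polynomial is p(z) = ∏_{α ∈ S} (z − α), where S = {-5, -3, (1 + 1i), (1 - 1i)}.
Expanding the product yields: p(z) = z^4 + 6·z^3 + z^2 -14·z + 30.
Note conjugate pairs combine to real quadratics: (z − (1+1i))(z − (1−1i)) = z² − 2z + 2.
The resulting polynomial has degree 4 and real coefficients as required.

p(z) = z^4 + 6·z^3 + z^2 -14·z + 30.


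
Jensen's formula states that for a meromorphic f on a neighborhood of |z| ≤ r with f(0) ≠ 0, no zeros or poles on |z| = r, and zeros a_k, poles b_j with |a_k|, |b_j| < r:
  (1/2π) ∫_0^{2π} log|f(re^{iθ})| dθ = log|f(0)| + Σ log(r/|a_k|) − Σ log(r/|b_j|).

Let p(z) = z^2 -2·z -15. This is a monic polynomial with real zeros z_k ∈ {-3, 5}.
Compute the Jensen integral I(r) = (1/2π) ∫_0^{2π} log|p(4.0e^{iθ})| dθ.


Zeros: -3, 5; r = 4.0.
Inside |z| < r: -3. Outside (|z| ≥ r): 5.
p(0) = -15, so log|p(0)| = log(15) = 2.7081.
Apply Jensen: I(r) = log|p(0)| + Σ_k log(r/|z_k|), summed over zeros inside |z| < r.
  log(r/|z_k|) for z_k = -3: log(4.0/3) = 0.2877
  Outside zeros (5) contribute nothing to the Jensen sum.
Sum over inside zeros: 0.2877.
I(r) = log|p(0)| + (inside sum) = 2.7081 + 0.2877 = 2.9957.
Note: since some zeros are outside |z| ≤ r, the simplified n·log(r) form does NOT apply — only the inside zeros contribute.

I(r) ≈ 2.9957.


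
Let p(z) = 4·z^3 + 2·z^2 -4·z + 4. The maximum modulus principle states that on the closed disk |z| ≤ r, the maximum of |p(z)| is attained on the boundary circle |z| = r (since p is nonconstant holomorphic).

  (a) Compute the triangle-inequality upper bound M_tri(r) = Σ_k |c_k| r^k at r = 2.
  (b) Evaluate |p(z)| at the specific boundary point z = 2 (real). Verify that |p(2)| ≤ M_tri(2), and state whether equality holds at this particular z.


Coefficients: c_0 = 4, c_1 = -4, c_2 = 2, c_3 = 4. Radius r = 2.
Part (a). Triangle bound: M_tri(r) = Σ_k |c_k| r^k
  = |4|·2^0 + |-4|·2^1 + |2|·2^2 + |4|·2^3
  = 4 + 8 + 8 + 32 = 52.
This bounds M(r) := max_{|z|=r} |p(z)| from above; equality holds iff all terms c_k z^k can be made to align in phase at a single z on |z|=r.
Part (b). At z = 2 (real, on the circle |z| = r):
  p(2) = (4)·2^0 + (-4)·2^1 + (2)·2^2 + (4)·2^3 = 36.
  |p(2)| = 36.
Check: |p(2)| = 36 ≤ 52 = M_tri(2). ✓ Equality does not hold at z = 2 (the coefficients have mixed signs, so the terms do not all align in phase there).

M_tri(2) = 52; |p(2)| = 36; equality at z=2: no.


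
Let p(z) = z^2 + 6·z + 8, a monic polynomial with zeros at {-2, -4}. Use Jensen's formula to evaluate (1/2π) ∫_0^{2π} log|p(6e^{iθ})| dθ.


Zeros: -4, -2; r = 6.
Inside |z| < r: -4, -2. Outside (|z| ≥ r): ∅.
p(0) = 8, so log|p(0)| = log(8) = 2.0794.
Apply Jensen: I(r) = log|p(0)| + Σ_k log(r/|z_k|), summed over zeros inside |z| < r.
  log(r/|z_k|) for z_k = -2: log(6/2) = 1.0986
  log(r/|z_k|) for z_k = -4: log(6/4) = 0.4055
Sum over inside zeros: 1.5041.
I(r) = log|p(0)| + (inside sum) = 2.0794 + 1.5041 = 3.5835.
Closed form (all zeros inside, monic): I(r) = n·log(r) = 2·log(6) = 3.5835. ✓

I(r) ≈ 3.5835.


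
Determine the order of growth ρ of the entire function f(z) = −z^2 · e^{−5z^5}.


M(r) = max_{|z|=r} |-1|·|z|^2·|e^{−5z^5}| = 1·r^2 · e^{5r^5} (the factors attain their maxima compatibly on |z|=r). Then log M(r) = log 1 + 2·log r + 5r^5, dominated by the last term, so log log M(r) ~ 5·log r. The polynomial factor -1z^2 contributes only a log r term and does not affect the order. ρ = 5.
Therefore ρ = 5.

Order ρ = 5.


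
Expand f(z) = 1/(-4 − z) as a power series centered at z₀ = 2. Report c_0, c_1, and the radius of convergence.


Let w = z − z₀, so z = z₀ + w.
Then -4 − z = -4 − (z₀ + w) = (-4 − z₀) − w = -6 − w.
f(z) = 1/(-6 − w) = (1/(-6)) · 1/(1 − w/(-6)) = Σ_{n≥0} w^n / (-6)^(n+1).
So c_n = 1/(-6)^(n+1):
  c_0 = 1/(-6)^1 = -1/6.
  c_1 = 1/(-6)^2 = 1/36.
The series is valid for |w/d| < 1, i.e. |z − z₀| < |d|.
Radius of convergence: R = |-4 − z₀| = |-6| = 6 (distance from z₀ to the singularity z = -4).

c_0 = -1/6, c_1 = 1/36; R = 6.


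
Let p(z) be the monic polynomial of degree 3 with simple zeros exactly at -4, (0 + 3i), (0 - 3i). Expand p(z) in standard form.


The polynomial is p(z) = ∏_{α ∈ S} (z − α), where S = {-4, (0 + 3i), (0 - 3i)}.
Expanding the product yields: p(z) = z^3 + 4·z^2 + 9·z + 36.
Note conjugate pairs combine to real quadratics: (z − (0+3i))(z − (0−3i)) = z² + 9.
The resulting polynomial has degree 3 and real coefficients as required.

p(z) = z^3 + 4·z^2 + 9·z + 36.


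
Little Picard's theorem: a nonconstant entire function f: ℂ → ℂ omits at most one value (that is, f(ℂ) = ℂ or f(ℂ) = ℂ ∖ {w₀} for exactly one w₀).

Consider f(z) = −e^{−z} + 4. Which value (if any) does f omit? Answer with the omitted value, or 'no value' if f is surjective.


Little Picard bounds the complement of f(ℂ) to at most one point.
e^{−z} is never zero on ℂ, so -1·e^{−z} takes every value in ℂ ∖ {0}. Adding 4 shifts the range to ℂ ∖ {4}. Thus f omits exactly the value 4.

Omitted value: 4.


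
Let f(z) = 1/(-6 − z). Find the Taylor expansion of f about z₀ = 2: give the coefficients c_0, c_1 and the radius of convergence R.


Let w = z − z₀, so z = z₀ + w.
Then -6 − z = -6 − (z₀ + w) = (-6 − z₀) − w = -8 − w.
f(z) = 1/(-8 − w) = (1/(-8)) · 1/(1 − w/(-8)) = Σ_{n≥0} w^n / (-8)^(n+1).
So c_n = 1/(-8)^(n+1):
  c_0 = 1/(-8)^1 = -1/8.
  c_1 = 1/(-8)^2 = 1/64.
The series is valid for |w/d| < 1, i.e. |z − z₀| < |d|.
Radius of convergence: R = |-6 − z₀| = |-8| = 8 (distance from z₀ to the singularity z = -6).

c_0 = -1/8, c_1 = 1/64; R = 8.


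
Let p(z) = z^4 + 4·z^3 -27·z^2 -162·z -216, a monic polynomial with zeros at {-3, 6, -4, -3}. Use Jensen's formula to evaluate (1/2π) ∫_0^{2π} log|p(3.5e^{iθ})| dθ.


Zeros: -4, -3, -3, 6; r = 3.5.
Inside |z| < r: -3, -3. Outside (|z| ≥ r): -4, 6.
p(0) = -216, so log|p(0)| = log(216) = 5.3753.
Apply Jensen: I(r) = log|p(0)| + Σ_k log(r/|z_k|), summed over zeros inside |z| < r.
  log(r/|z_k|) for z_k = -3: log(3.5/3) = 0.1542
  log(r/|z_k|) for z_k = -3: log(3.5/3) = 0.1542
  Outside zeros (-4, 6) contribute nothing to the Jensen sum.
Sum over inside zeros: 0.3083.
I(r) = log|p(0)| + (inside sum) = 5.3753 + 0.3083 = 5.6836.
Note: since some zeros are outside |z| ≤ r, the simplified n·log(r) form does NOT apply — only the inside zeros contribute.

I(r) ≈ 5.6836.


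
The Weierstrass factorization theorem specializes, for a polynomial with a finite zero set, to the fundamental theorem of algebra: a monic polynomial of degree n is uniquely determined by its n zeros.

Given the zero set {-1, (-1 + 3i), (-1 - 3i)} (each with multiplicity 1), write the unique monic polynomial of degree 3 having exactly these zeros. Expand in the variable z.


The polynomial is p(z) = ∏_{α ∈ S} (z − α), where S = {-1, (-1 + 3i), (-1 - 3i)}.
Expanding the product yields: p(z) = z^3 + 3·z^2 + 12·z + 10.
Note conjugate pairs combine to real quadratics: (z − (-1+3i))(z − (-1−3i)) = z² + 2z + 10.
The resulting polynomial has degree 3 and real coefficients as required.

p(z) = z^3 + 3·z^2 + 12·z + 10.


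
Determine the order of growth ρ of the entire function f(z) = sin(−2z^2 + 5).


Write sin(w) = (e^{iw} ± e^{−iw})/(2 or 2i), so |sin(w)| ≤ e^{|w|}. With w = −2z^2 + 5, |w| ≤ 2r^2 + 5 on |z|=r, giving M(r) ≤ e^{2r^2 + 5} and ρ ≤ 2. For the lower bound, choose z on |z|=r with -2z^2 purely imaginary of modulus 2r^2; then |sin(−2z^2 + 5)| grows like e^{2r^2}/2, so ρ ≥ 2. Hence ρ = 2.
Therefore ρ = 2.

Order ρ = 2.


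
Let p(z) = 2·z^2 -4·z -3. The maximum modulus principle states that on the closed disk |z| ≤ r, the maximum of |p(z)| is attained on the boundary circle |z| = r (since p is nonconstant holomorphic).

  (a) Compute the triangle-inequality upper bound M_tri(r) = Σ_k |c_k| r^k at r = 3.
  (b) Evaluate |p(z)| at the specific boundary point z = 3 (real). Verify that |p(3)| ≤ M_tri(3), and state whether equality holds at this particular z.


Coefficients: c_0 = -3, c_1 = -4, c_2 = 2. Radius r = 3.
Part (a). Triangle bound: M_tri(r) = Σ_k |c_k| r^k
  = |-3|·3^0 + |-4|·3^1 + |2|·3^2
  = 3 + 12 + 18 = 33.
This bounds M(r) := max_{|z|=r} |p(z)| from above; equality holds iff all terms c_k z^k can be made to align in phase at a single z on |z|=r.
Part (b). At z = 3 (real, on the circle |z| = r):
  p(3) = (-3)·3^0 + (-4)·3^1 + (2)·3^2 = 3.
  |p(3)| = 3.
Check: |p(3)| = 3 ≤ 33 = M_tri(3). ✓ Equality does not hold at z = 3 (the coefficients have mixed signs, so the terms do not all align in phase there).

M_tri(3) = 33; |p(3)| = 3; equality at z=3: no.
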